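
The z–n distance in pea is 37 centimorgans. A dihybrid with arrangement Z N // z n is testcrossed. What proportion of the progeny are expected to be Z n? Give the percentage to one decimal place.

A map distance of 37 centimorgans corresponds to a recombination frequency of 0.370.
The F1 is Z N / z n, so Z n is a recombinant gamete class with expected frequency r/2 = 0.370/2 = 0.1850.
That is 0.1850 = 18.5% of the progeny.

18.5%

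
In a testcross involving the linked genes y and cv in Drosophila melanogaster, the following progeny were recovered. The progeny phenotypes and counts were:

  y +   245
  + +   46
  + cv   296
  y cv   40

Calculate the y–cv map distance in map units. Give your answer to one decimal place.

The two most frequent classes, + cv (296) and y + (245), are the parental types, so the F1 was + cv / y +.
The recombinant classes are + + and y cv: 46 + 40 = 86.
Recombination frequency = 86/627 = 0.1372 ≈ 13.7%, i.e. 13.7 map units.

13.7 map units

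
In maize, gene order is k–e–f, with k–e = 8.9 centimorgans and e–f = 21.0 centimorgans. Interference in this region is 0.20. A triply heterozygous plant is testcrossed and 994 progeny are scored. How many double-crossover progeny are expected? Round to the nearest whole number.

Map distances give recombination frequencies of 0.089 and 0.210 for the two intervals.
With interference 0.20 (so coincidence = 0.80), expected double-crossover frequency = 0.089 × 0.210 × 0.80 = 0.01495.
Expected number = 0.01495 × 994 = 14.86 ≈ 15.

15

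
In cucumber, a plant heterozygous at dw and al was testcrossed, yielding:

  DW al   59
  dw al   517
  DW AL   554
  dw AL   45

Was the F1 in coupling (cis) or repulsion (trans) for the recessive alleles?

The two most frequent classes are DW AL (554) and dw al (517); these are the parental (non-recombinant) types.
So the F1 carried DW AL on one chromosome and dw al on the other — the recessive alleles are on the same chromosome (cis / coupling).

cis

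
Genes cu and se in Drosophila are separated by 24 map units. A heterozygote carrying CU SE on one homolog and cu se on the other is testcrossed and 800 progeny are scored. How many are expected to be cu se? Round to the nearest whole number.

304

A map distance of 24 map units corresponds to a recombination frequency of 0.240.
The F1 is CU SE / cu se, so cu se is a parental gamete class with expected frequency (1 − r)/2 = 0.760/2 = 0.3800.
Expected number = 0.3800 × 800 = 304.00 ≈ 304.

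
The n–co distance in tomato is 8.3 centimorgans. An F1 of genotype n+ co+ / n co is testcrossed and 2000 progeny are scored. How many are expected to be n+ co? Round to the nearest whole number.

83

A map distance of 8.3 centimorgans corresponds to a recombination frequency of 0.083.
The F1 is n+ co+ / n co, so n+ co is a recombinant gamete class with expected frequency r/2 = 0.083/2 = 0.0415.
Expected number = 0.0415 × 2000 = 83.00 ≈ 83.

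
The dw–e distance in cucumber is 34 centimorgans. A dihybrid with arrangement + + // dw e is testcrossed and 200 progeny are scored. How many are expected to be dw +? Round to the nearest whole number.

A map distance of 34 centimorgans corresponds to a recombination frequency of 0.340.
The F1 is + + / dw e, so dw + is a recombinant gamete class with expected frequency r/2 = 0.340/2 = 0.1700.
Expected number = 0.1700 × 200 = 34.00 ≈ 34.

34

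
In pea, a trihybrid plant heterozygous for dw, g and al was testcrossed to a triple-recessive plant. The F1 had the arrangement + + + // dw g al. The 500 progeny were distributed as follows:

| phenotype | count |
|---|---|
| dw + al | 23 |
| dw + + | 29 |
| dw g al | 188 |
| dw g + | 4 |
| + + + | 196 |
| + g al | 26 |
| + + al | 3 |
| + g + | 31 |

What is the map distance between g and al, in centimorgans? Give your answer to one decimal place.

The two rarest classes, + + al and dw g +, are the double crossovers. Comparing them with the parentals, only the al allele has switched, so al is the middle locus and the order is g – al – dw.
Crossovers in the g–al interval produce the single-crossover classes + g + and dw + al (31 + 23 = 54) plus the double crossovers (7).
RF(g–al) = (54 + 7) / 500 = 61/500 = 0.1220 → 12.2 centimorgans.

12.2 centimorgans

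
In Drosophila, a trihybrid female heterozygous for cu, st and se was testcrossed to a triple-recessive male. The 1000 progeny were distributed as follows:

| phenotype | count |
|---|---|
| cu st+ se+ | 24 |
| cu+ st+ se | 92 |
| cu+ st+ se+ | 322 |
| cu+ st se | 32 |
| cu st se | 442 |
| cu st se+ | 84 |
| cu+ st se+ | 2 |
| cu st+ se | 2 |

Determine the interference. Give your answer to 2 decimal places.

The two most frequent reciprocal classes, cu st se and cu+ st+ se+, are the parental types, so the F1 was cu st se / cu+ st+ se+.
The two rarest classes, cu st+ se and cu+ st se+, are the double crossovers. Comparing them with the parentals, only the st allele has switched, so st is the middle locus and the order is cu – st – se.
cu–st: (56 + 4)/1000 = 0.0600; st–se: (176 + 4)/1000 = 0.1800.
Expected DCO frequency = 0.0600 × 0.1800 ≈ 0.01080; observed = 4/1000 ≈ 0.00400.
Coefficient of coincidence = 0.00400/0.01080 ≈ 0.37; interference = 1 − 0.37 = 0.63.

0.63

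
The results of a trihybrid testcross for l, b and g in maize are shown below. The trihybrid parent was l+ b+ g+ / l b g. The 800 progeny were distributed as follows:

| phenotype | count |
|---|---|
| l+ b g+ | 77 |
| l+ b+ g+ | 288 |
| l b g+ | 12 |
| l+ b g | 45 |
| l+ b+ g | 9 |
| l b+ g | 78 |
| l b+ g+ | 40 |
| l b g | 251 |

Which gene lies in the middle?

The two rarest classes, l+ b+ g and l b g+, are the double crossovers. Comparing them with the parentals, only the g allele has switched, so g is the middle locus and the order is l – g – b.

g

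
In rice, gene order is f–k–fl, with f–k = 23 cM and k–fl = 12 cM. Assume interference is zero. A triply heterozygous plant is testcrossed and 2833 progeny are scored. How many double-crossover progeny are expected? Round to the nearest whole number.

Map distances give recombination frequencies of 0.230 and 0.120 for the two intervals.
With no interference, expected double-crossover frequency = 0.230 × 0.120 = 0.02760.
Expected number = 0.02760 × 2833 = 78.19 ≈ 78.

78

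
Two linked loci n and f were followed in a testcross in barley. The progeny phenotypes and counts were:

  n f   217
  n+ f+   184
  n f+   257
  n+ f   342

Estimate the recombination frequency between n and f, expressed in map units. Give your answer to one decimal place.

The two most frequent classes, n+ f (342) and n f+ (257), are the parental types, so the F1 was n+ f / n f+.
The recombinant classes are n+ f+ and n f: 184 + 217 = 401.
Recombination frequency = 401/1000 = 0.4010 ≈ 40.1%, i.e. 40.1 map units.

40.1 map units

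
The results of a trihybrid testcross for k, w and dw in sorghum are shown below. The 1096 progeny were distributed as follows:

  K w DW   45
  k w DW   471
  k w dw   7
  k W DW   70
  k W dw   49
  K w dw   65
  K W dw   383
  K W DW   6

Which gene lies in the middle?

The two most frequent reciprocal classes, K W dw and k w DW, are the parental types, so the F1 was K W dw / k w DW.
The two rarest classes, K W DW and k w dw, are the double crossovers. Comparing them with the parentals, only the dw allele has switched, so dw is the middle locus and the order is w – dw – k.

dw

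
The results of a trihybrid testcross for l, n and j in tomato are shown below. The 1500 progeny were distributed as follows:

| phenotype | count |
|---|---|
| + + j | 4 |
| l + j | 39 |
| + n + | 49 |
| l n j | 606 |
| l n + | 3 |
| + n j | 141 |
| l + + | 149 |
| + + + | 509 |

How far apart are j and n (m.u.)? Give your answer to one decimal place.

6.3 m.u.

The two most frequent reciprocal classes, l n j and + + +, are the parental types, so the F1 was l n j / + + +.
The two rarest classes, l n + and + + j, are the double crossovers. Comparing them with the parentals, only the j allele has switched, so j is the middle locus and the order is l – j – n.
Crossovers in the j–n interval produce the single-crossover classes l + j and + n + (39 + 49 = 88) plus the double crossovers (7).
RF(j–n) = (88 + 7) / 1500 = 95/1500 = 0.0633 → 6.3 m.u.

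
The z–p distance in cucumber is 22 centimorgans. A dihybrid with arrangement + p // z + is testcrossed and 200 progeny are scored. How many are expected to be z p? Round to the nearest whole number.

22

A map distance of 22 centimorgans corresponds to a recombination frequency of 0.220.
The F1 is + p / z +, so z p is a recombinant gamete class with expected frequency r/2 = 0.220/2 = 0.1100.
Expected number = 0.1100 × 200 = 22.00 ≈ 22.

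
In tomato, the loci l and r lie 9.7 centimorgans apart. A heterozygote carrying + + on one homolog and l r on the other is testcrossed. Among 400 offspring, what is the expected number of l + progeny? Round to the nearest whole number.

A map distance of 9.7 centimorgans corresponds to a recombination frequency of 0.097.
The F1 is + + / l r, so l + is a recombinant gamete class with expected frequency r/2 = 0.097/2 = 0.0485.
Expected number = 0.0485 × 400 = 19.40 ≈ 19.

19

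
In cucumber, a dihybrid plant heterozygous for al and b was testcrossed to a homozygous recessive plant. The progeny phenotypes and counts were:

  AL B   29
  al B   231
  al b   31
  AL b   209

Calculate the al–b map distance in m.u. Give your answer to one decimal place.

12.0 m.u.

The two most frequent classes, AL b (209) and al B (231), are the parental types, so the F1 was AL b / al B.
The recombinant classes are AL B and al b: 29 + 31 = 60.
Recombination frequency = 60/500 = 0.1200 ≈ 12.0%, i.e. 12.0 m.u.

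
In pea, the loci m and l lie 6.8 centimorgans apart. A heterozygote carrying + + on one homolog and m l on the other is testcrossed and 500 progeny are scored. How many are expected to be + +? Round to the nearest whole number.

233

A map distance of 6.8 centimorgans corresponds to a recombination frequency of 0.068.
The F1 is + + / m l, so + + is a parental gamete class with expected frequency (1 − r)/2 = 0.932/2 = 0.4660.
Expected number = 0.4660 × 500 = 233.00 ≈ 233.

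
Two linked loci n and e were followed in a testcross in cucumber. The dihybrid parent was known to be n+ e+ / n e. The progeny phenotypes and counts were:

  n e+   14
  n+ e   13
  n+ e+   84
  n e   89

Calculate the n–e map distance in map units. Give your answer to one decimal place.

13.5 map units

The recombinant classes are n+ e and n e+: 13 + 14 = 27.
Recombination frequency = 27/200 = 0.1350 ≈ 13.5%, i.e. 13.5 map units.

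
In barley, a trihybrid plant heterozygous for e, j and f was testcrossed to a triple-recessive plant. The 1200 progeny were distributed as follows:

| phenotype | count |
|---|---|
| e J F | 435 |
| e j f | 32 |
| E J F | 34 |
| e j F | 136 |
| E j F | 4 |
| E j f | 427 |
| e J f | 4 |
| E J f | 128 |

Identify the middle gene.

The two most frequent reciprocal classes, E j f and e J F, are the parental types, so the F1 was E j f / e J F.
The two rarest classes, E j F and e J f, are the double crossovers. Comparing them with the parentals, only the f allele has switched, so f is the middle locus and the order is e – f – j.

f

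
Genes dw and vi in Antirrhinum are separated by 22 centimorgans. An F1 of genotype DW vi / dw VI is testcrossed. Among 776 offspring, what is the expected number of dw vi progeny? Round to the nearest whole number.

A map distance of 22 centimorgans corresponds to a recombination frequency of 0.220.
The F1 is DW vi / dw VI, so dw vi is a recombinant gamete class with expected frequency r/2 = 0.220/2 = 0.1100.
Expected number = 0.1100 × 776 = 85.36 ≈ 85.

85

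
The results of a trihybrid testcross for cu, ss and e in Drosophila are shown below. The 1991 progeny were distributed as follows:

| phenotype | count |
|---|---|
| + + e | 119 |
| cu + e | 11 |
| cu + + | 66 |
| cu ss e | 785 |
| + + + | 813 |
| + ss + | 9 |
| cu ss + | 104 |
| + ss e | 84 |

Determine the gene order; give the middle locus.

ss

The two most frequent reciprocal classes, + + + and cu ss e, are the parental types, so the F1 was + + + / cu ss e.
The two rarest classes, + ss + and cu + e, are the double crossovers. Comparing them with the parentals, only the ss allele has switched, so ss is the middle locus and the order is cu – ss – e.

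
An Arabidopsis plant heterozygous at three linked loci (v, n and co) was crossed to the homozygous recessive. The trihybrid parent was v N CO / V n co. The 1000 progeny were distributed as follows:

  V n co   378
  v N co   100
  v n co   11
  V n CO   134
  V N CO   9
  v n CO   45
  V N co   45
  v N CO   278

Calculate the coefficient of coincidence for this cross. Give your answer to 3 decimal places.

The two rarest classes, V N CO and v n co, are the double crossovers. Comparing them with the parentals, only the v allele has switched, so v is the middle locus and the order is n – v – co.
n–v: (90 + 20)/1000 = 0.1100; v–co: (234 + 20)/1000 = 0.2540.
Expected DCO frequency = 0.1100 × 0.2540 ≈ 0.02794; observed = 20/1000 ≈ 0.02000.
Coefficient of coincidence = 0.02000/0.02794 ≈ 0.716.

0.716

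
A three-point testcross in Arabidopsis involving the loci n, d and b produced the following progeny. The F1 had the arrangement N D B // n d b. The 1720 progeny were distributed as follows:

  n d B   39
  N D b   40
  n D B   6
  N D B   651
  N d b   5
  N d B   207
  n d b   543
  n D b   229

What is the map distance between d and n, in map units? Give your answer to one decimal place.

The two rarest classes, n D B and N d b, are the double crossovers. Comparing them with the parentals, only the n allele has switched, so n is the middle locus and the order is d – n – b.
Crossovers in the d–n interval produce the single-crossover classes N d B and n D b (207 + 229 = 436) plus the double crossovers (11).
RF(d–n) = (436 + 11) / 1720 = 447/1720 = 0.2599 → 26.0 map units.

26.0 map units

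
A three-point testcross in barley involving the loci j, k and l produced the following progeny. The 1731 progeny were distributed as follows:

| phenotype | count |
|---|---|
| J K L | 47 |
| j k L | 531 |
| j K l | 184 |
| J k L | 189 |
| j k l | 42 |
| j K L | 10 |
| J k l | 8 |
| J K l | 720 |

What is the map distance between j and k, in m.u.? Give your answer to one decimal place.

The two most frequent reciprocal classes, J K l and j k L, are the parental types, so the F1 was J K l / j k L.
The two rarest classes, J k l and j K L, are the double crossovers. Comparing them with the parentals, only the k allele has switched, so k is the middle locus and the order is j – k – l.
Crossovers in the j–k interval produce the single-crossover classes j K l and J k L (184 + 189 = 373) plus the double crossovers (18).
RF(j–k) = (373 + 18) / 1731 = 391/1731 = 0.2259 → 22.6 m.u.

22.6 m.u.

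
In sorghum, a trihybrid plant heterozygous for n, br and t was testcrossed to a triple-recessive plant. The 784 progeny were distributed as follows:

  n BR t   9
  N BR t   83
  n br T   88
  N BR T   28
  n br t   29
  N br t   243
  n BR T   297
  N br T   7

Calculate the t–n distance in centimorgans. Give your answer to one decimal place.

The two most frequent reciprocal classes, n BR T and N br t, are the parental types, so the F1 was n BR T / N br t.
The two rarest classes, n BR t and N br T, are the double crossovers. Comparing them with the parentals, only the t allele has switched, so t is the middle locus and the order is n – t – br.
Crossovers in the n–t interval produce the single-crossover classes N BR T and n br t (28 + 29 = 57) plus the double crossovers (16).
RF(n–t) = (57 + 16) / 784 = 73/784 = 0.0931 → 9.3 centimorgans.

9.3 centimorgans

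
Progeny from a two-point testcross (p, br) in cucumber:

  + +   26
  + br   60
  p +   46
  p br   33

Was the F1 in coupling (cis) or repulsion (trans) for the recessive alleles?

The two most frequent classes are + br (60) and p + (46); these are the parental (non-recombinant) types.
So the F1 carried + br on one chromosome and p + on the other — the recessive alleles are on opposite chromosomes (trans / repulsion).

trans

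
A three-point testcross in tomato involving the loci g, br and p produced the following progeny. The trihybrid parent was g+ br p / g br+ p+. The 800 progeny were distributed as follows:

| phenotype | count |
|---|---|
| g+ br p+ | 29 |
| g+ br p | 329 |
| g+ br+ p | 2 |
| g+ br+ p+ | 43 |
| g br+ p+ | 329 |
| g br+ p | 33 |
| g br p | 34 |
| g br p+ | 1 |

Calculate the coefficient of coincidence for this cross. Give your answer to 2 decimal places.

The two rarest classes, g+ br+ p and g br p+, are the double crossovers. Comparing them with the parentals, only the br allele has switched, so br is the middle locus and the order is g – br – p.
g–br: (77 + 3)/800 = 0.1000; br–p: (62 + 3)/800 = 0.0813.
Expected DCO frequency = 0.1000 × 0.0813 ≈ 0.00813; observed = 3/800 ≈ 0.00375.
Coefficient of coincidence = 0.00375/0.00813 ≈ 0.46.

0.46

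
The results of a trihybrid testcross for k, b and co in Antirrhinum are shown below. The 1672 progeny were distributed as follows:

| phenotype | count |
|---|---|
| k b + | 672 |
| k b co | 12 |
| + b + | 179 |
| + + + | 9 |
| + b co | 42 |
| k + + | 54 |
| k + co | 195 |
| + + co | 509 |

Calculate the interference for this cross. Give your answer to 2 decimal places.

0.24

The two most frequent reciprocal classes, + + co and k b +, are the parental types, so the F1 was + + co / k b +.
The two rarest classes, + + + and k b co, are the double crossovers. Comparing them with the parentals, only the co allele has switched, so co is the middle locus and the order is k – co – b.
k–co: (374 + 21)/1672 = 0.2362; co–b: (96 + 21)/1672 = 0.0700.
Expected DCO frequency = 0.2362 × 0.0700 ≈ 0.01653; observed = 21/1672 ≈ 0.01256.
Coefficient of coincidence = 0.01256/0.01653 ≈ 0.76; interference = 1 − 0.76 = 0.24.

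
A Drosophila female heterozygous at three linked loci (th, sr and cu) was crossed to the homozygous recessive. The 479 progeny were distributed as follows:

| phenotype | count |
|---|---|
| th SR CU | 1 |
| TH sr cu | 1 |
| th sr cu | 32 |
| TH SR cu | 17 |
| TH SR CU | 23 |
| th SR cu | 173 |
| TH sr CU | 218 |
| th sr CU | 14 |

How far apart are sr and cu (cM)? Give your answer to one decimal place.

11.9 cM

The two most frequent reciprocal classes, th SR cu and TH sr CU, are the parental types, so the F1 was th SR cu / TH sr CU.
The two rarest classes, th SR CU and TH sr cu, are the double crossovers. Comparing them with the parentals, only the cu allele has switched, so cu is the middle locus and the order is sr – cu – th.
Crossovers in the sr–cu interval produce the single-crossover classes th sr cu and TH SR CU (32 + 23 = 55) plus the double crossovers (2).
RF(sr–cu) = (55 + 2) / 479 = 57/479 = 0.1190 → 11.9 cM.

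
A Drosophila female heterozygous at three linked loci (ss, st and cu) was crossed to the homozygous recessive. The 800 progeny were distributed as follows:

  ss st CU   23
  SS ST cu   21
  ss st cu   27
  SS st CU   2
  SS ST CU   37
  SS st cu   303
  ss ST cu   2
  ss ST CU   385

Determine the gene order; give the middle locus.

The two most frequent reciprocal classes, ss ST CU and SS st cu, are the parental types, so the F1 was ss ST CU / SS st cu.
The two rarest classes, ss ST cu and SS st CU, are the double crossovers. Comparing them with the parentals, only the cu allele has switched, so cu is the middle locus and the order is st – cu – ss.

cu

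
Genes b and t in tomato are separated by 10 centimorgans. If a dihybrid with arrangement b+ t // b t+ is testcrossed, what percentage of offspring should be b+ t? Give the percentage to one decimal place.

A map distance of 10 centimorgans corresponds to a recombination frequency of 0.100.
The F1 is b+ t / b t+, so b+ t is a parental gamete class with expected frequency (1 − r)/2 = 0.900/2 = 0.4500.
That is 0.4500 = 45.0% of the progeny.

45.0%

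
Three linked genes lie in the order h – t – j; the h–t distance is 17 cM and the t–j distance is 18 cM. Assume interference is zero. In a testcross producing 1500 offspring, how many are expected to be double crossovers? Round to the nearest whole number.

46

Map distances give recombination frequencies of 0.170 and 0.180 for the two intervals.
With no interference, expected double-crossover frequency = 0.170 × 0.180 = 0.03060.
Expected number = 0.03060 × 1500 = 45.90 ≈ 46.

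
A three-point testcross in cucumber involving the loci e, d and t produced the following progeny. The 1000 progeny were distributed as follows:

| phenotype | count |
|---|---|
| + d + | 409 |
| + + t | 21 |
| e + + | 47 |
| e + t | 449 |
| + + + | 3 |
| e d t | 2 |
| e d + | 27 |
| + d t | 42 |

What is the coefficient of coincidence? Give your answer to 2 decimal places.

1.00

The two most frequent reciprocal classes, + d + and e + t, are the parental types, so the F1 was + d + / e + t.
The two rarest classes, + + + and e d t, are the double crossovers. Comparing them with the parentals, only the d allele has switched, so d is the middle locus and the order is e – d – t.
e–d: (48 + 5)/1000 = 0.0530; d–t: (89 + 5)/1000 = 0.0940.
Expected DCO frequency = 0.0530 × 0.0940 ≈ 0.00498; observed = 5/1000 ≈ 0.00500.
Coefficient of coincidence = 0.00500/0.00498 ≈ 1.00.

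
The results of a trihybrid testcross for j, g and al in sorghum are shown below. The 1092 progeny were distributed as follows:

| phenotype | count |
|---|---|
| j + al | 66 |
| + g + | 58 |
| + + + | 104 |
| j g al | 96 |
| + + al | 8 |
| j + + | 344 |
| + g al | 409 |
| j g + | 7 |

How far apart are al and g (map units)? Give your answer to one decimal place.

The two most frequent reciprocal classes, + g al and j + +, are the parental types, so the F1 was + g al / j + +.
The two rarest classes, + + al and j g +, are the double crossovers. Comparing them with the parentals, only the g allele has switched, so g is the middle locus and the order is j – g – al.
Crossovers in the g–al interval produce the single-crossover classes + g + and j + al (58 + 66 = 124) plus the double crossovers (15).
RF(g–al) = (124 + 15) / 1092 = 139/1092 = 0.1273 → 12.7 map units.

12.7 map units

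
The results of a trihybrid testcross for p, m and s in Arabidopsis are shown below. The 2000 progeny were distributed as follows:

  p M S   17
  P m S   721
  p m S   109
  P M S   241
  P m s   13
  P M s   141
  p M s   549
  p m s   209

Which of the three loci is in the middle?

s

The two most frequent reciprocal classes, p M s and P m S, are the parental types, so the F1 was p M s / P m S.
The two rarest classes, p M S and P m s, are the double crossovers. Comparing them with the parentals, only the s allele has switched, so s is the middle locus and the order is m – s – p.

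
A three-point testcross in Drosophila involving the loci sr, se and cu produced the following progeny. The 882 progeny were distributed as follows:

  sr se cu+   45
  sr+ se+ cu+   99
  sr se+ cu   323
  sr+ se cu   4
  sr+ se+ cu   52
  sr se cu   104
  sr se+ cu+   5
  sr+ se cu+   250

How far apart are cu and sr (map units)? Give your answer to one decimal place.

The two most frequent reciprocal classes, sr se+ cu and sr+ se cu+, are the parental types, so the F1 was sr se+ cu / sr+ se cu+.
The two rarest classes, sr se+ cu+ and sr+ se cu, are the double crossovers. Comparing them with the parentals, only the cu allele has switched, so cu is the middle locus and the order is se – cu – sr.
Crossovers in the cu–sr interval produce the single-crossover classes sr+ se+ cu and sr se cu+ (52 + 45 = 97) plus the double crossovers (9).
RF(cu–sr) = (97 + 9) / 882 = 106/882 = 0.1202 → 12.0 map units.

12.0 map units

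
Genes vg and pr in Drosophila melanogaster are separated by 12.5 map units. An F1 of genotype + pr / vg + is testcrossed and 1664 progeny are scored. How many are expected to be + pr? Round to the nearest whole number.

728

A map distance of 12.5 map units corresponds to a recombination frequency of 0.125.
The F1 is + pr / vg +, so + pr is a parental gamete class with expected frequency (1 − r)/2 = 0.875/2 = 0.4375.
Expected number = 0.4375 × 1664 = 728.00 ≈ 728.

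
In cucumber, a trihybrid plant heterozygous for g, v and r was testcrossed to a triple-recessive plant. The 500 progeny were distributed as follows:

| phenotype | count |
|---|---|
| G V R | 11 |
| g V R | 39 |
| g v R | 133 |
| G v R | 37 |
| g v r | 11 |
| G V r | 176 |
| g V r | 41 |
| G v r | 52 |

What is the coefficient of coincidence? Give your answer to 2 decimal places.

The two most frequent reciprocal classes, g v R and G V r, are the parental types, so the F1 was g v R / G V r.
The two rarest classes, g v r and G V R, are the double crossovers. Comparing them with the parentals, only the r allele has switched, so r is the middle locus and the order is g – r – v.
g–r: (78 + 22)/500 = 0.2000; r–v: (91 + 22)/500 = 0.2260.
Expected DCO frequency = 0.2000 × 0.2260 ≈ 0.04520; observed = 22/500 ≈ 0.04400.
Coefficient of coincidence = 0.04400/0.04520 ≈ 0.97.

0.97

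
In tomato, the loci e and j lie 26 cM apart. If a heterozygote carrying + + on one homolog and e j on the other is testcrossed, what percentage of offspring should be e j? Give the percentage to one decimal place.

37.0%

A map distance of 26 cM corresponds to a recombination frequency of 0.260.
The F1 is + + / e j, so e j is a parental gamete class with expected frequency (1 − r)/2 = 0.740/2 = 0.3700.
That is 0.3700 = 37.0% of the progeny.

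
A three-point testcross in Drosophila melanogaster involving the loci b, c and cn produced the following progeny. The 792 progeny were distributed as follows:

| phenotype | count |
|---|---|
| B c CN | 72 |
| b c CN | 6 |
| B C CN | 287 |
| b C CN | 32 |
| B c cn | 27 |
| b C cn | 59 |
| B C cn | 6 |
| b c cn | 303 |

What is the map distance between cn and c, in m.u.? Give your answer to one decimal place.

18.1 m.u.

The two most frequent reciprocal classes, b c cn and B C CN, are the parental types, so the F1 was b c cn / B C CN.
The two rarest classes, b c CN and B C cn, are the double crossovers. Comparing them with the parentals, only the cn allele has switched, so cn is the middle locus and the order is b – cn – c.
Crossovers in the cn–c interval produce the single-crossover classes b C cn and B c CN (59 + 72 = 131) plus the double crossovers (12).
RF(cn–c) = (131 + 12) / 792 = 143/792 = 0.1806 → 18.1 m.u.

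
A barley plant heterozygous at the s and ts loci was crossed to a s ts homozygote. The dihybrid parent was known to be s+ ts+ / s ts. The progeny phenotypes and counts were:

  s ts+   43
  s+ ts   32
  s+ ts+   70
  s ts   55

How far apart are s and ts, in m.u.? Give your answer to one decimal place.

37.5 m.u.

The recombinant classes are s+ ts and s ts+: 32 + 43 = 75.
Recombination frequency = 75/200 = 0.3750 ≈ 37.5%, i.e. 37.5 m.u.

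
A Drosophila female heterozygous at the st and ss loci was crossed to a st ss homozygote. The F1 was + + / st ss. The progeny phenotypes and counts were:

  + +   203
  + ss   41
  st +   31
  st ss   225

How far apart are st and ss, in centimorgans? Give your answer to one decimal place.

The recombinant classes are + ss and st +: 41 + 31 = 72.
Recombination frequency = 72/500 = 0.1440 ≈ 14.4%, i.e. 14.4 centimorgans.

14.4 centimorgans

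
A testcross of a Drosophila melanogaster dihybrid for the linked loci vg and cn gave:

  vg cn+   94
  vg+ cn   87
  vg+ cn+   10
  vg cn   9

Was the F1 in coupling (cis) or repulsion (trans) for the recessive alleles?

The two most frequent classes are vg+ cn (87) and vg cn+ (94); these are the parental (non-recombinant) types.
So the F1 carried vg+ cn on one chromosome and vg cn+ on the other — the recessive alleles are on opposite chromosomes (trans / repulsion).

trans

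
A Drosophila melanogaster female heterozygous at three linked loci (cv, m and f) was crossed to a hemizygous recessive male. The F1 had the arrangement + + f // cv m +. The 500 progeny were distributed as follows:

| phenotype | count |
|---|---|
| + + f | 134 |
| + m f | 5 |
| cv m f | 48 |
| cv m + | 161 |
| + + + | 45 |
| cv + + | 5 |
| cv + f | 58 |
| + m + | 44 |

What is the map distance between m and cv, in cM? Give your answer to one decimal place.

22.4 cM

The two rarest classes, + m f and cv + +, are the double crossovers. Comparing them with the parentals, only the m allele has switched, so m is the middle locus and the order is f – m – cv.
Crossovers in the m–cv interval produce the single-crossover classes cv + f and + m + (58 + 44 = 102) plus the double crossovers (10).
RF(m–cv) = (102 + 10) / 500 = 112/500 = 0.2240 → 22.4 cM.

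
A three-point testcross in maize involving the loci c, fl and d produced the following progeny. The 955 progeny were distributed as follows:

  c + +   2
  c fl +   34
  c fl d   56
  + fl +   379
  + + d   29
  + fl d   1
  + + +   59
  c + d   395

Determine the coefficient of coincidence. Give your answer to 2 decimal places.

The two most frequent reciprocal classes, + fl + and c + d, are the parental types, so the F1 was + fl + / c + d.
The two rarest classes, + fl d and c + +, are the double crossovers. Comparing them with the parentals, only the d allele has switched, so d is the middle locus and the order is fl – d – c.
fl–d: (115 + 3)/955 = 0.1236; d–c: (63 + 3)/955 = 0.0691.
Expected DCO frequency = 0.1236 × 0.0691 ≈ 0.00854; observed = 3/955 ≈ 0.00314.
Coefficient of coincidence = 0.00314/0.00854 ≈ 0.37.

0.37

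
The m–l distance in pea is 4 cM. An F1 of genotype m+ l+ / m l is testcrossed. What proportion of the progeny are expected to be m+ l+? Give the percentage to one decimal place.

A map distance of 4 cM corresponds to a recombination frequency of 0.040.
The F1 is m+ l+ / m l, so m+ l+ is a parental gamete class with expected frequency (1 − r)/2 = 0.960/2 = 0.4800.
That is 0.4800 = 48.0% of the progeny.

48.0%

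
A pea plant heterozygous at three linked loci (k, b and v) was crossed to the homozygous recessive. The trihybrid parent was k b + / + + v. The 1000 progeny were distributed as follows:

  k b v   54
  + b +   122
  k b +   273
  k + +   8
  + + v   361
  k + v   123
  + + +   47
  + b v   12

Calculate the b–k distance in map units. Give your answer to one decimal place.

The two rarest classes, k + + and + b v, are the double crossovers. Comparing them with the parentals, only the b allele has switched, so b is the middle locus and the order is v – b – k.
Crossovers in the b–k interval produce the single-crossover classes + b + and k + v (122 + 123 = 245) plus the double crossovers (20).
RF(b–k) = (245 + 20) / 1000 = 265/1000 = 0.2650 → 26.5 map units.

26.5 map units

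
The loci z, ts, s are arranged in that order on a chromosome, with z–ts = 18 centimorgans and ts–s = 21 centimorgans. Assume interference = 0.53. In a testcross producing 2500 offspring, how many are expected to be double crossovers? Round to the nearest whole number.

Map distances give recombination frequencies of 0.180 and 0.210 for the two intervals.
With interference 0.53 (so coincidence = 0.47), expected double-crossover frequency = 0.180 × 0.210 × 0.47 = 0.01777.
Expected number = 0.01777 × 2500 = 44.41 ≈ 44.

44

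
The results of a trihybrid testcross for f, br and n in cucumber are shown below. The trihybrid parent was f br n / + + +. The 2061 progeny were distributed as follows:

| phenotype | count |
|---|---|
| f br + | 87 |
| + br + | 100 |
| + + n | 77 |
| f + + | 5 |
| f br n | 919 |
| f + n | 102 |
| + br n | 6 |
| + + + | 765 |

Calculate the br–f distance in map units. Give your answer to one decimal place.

10.3 map units

The two rarest classes, + br n and f + +, are the double crossovers. Comparing them with the parentals, only the f allele has switched, so f is the middle locus and the order is br – f – n.
Crossovers in the br–f interval produce the single-crossover classes f + n and + br + (102 + 100 = 202) plus the double crossovers (11).
RF(br–f) = (202 + 11) / 2061 = 213/2061 = 0.1033 → 10.3 map units.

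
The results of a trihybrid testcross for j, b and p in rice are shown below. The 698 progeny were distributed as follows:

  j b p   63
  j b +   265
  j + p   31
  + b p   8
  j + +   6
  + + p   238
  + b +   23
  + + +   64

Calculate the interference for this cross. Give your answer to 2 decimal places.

-0.02

The two most frequent reciprocal classes, j b + and + + p, are the parental types, so the F1 was j b + / + + p.
The two rarest classes, j + + and + b p, are the double crossovers. Comparing them with the parentals, only the b allele has switched, so b is the middle locus and the order is p – b – j.
p–b: (127 + 14)/698 = 0.2020; b–j: (54 + 14)/698 = 0.0974.
Expected DCO frequency = 0.2020 × 0.0974 ≈ 0.01967; observed = 14/698 ≈ 0.02006.
Coefficient of coincidence = 0.02006/0.01967 ≈ 1.02; interference = 1 − 1.02 = -0.02.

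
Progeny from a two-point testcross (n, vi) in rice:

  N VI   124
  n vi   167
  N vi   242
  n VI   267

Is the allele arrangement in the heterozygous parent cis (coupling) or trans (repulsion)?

trans

The two most frequent classes are N vi (242) and n VI (267); these are the parental (non-recombinant) types.
So the F1 carried N vi on one chromosome and n VI on the other — the recessive alleles are on opposite chromosomes (trans / repulsion).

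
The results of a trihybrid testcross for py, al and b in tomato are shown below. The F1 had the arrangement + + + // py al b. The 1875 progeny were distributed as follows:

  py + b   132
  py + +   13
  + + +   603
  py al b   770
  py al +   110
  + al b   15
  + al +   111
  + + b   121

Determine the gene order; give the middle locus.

py

The two rarest classes, py + + and + al b, are the double crossovers. Comparing them with the parentals, only the py allele has switched, so py is the middle locus and the order is b – py – al.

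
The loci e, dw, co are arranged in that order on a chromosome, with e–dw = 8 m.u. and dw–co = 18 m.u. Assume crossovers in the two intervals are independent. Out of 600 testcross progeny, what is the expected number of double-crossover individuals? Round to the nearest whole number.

Map distances give recombination frequencies of 0.080 and 0.180 for the two intervals.
With no interference, expected double-crossover frequency = 0.080 × 0.180 = 0.01440.
Expected number = 0.01440 × 600 = 8.64 ≈ 9.

9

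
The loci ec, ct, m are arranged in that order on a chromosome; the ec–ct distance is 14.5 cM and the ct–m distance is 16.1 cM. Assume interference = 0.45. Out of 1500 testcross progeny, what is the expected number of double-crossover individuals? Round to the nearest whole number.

19

Map distances give recombination frequencies of 0.145 and 0.161 for the two intervals.
With interference 0.45 (so coincidence = 0.55), expected double-crossover frequency = 0.145 × 0.161 × 0.55 = 0.01284.
Expected number = 0.01284 × 1500 = 19.26 ≈ 19.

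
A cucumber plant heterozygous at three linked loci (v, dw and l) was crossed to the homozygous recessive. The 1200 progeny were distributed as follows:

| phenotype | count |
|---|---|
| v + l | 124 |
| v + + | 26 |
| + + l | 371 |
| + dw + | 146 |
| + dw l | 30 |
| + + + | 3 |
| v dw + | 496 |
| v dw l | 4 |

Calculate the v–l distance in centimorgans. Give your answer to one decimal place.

23.1 centimorgans

The two most frequent reciprocal classes, + + l and v dw +, are the parental types, so the F1 was + + l / v dw +.
The two rarest classes, + + + and v dw l, are the double crossovers. Comparing them with the parentals, only the l allele has switched, so l is the middle locus and the order is dw – l – v.
Crossovers in the l–v interval produce the single-crossover classes v + l and + dw + (124 + 146 = 270) plus the double crossovers (7).
RF(l–v) = (270 + 7) / 1200 = 277/1200 = 0.2308 → 23.1 centimorgans.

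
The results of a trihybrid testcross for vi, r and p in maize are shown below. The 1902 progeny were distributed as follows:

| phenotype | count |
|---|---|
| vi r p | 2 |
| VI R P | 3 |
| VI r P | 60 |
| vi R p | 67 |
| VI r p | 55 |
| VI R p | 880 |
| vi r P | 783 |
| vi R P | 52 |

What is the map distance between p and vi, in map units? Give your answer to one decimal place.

6.9 map units

The two most frequent reciprocal classes, vi r P and VI R p, are the parental types, so the F1 was vi r P / VI R p.
The two rarest classes, vi r p and VI R P, are the double crossovers. Comparing them with the parentals, only the p allele has switched, so p is the middle locus and the order is vi – p – r.
Crossovers in the vi–p interval produce the single-crossover classes VI r P and vi R p (60 + 67 = 127) plus the double crossovers (5).
RF(vi–p) = (127 + 5) / 1902 = 132/1902 = 0.0694 → 6.9 map units.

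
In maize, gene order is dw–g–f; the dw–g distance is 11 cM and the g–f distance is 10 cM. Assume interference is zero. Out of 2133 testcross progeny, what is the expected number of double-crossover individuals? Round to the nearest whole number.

23

Map distances give recombination frequencies of 0.110 and 0.100 for the two intervals.
With no interference, expected double-crossover frequency = 0.110 × 0.100 = 0.01100.
Expected number = 0.01100 × 2133 = 23.46 ≈ 23.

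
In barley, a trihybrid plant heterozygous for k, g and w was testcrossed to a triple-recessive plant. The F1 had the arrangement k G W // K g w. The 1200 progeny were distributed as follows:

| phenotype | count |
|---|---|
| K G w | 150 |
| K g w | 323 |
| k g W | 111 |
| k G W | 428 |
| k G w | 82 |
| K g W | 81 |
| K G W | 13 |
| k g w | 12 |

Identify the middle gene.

k

The two rarest classes, K G W and k g w, are the double crossovers. Comparing them with the parentals, only the k allele has switched, so k is the middle locus and the order is g – k – w.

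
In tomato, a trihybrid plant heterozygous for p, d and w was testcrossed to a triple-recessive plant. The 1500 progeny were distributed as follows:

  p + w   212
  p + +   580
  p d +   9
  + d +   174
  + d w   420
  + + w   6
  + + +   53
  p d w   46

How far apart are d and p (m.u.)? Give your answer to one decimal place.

7.6 m.u.

The two most frequent reciprocal classes, p + + and + d w, are the parental types, so the F1 was p + + / + d w.
The two rarest classes, p d + and + + w, are the double crossovers. Comparing them with the parentals, only the d allele has switched, so d is the middle locus and the order is p – d – w.
Crossovers in the p–d interval produce the single-crossover classes + + + and p d w (53 + 46 = 99) plus the double crossovers (15).
RF(p–d) = (99 + 15) / 1500 = 114/1500 = 0.0760 → 7.6 m.u.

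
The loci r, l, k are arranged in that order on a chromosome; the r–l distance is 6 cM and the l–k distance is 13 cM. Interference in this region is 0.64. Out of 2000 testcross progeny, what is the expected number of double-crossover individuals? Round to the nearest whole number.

6

Map distances give recombination frequencies of 0.060 and 0.130 for the two intervals.
With interference 0.64 (so coincidence = 0.36), expected double-crossover frequency = 0.060 × 0.130 × 0.36 = 0.00281.
Expected number = 0.00281 × 2000 = 5.62 ≈ 6.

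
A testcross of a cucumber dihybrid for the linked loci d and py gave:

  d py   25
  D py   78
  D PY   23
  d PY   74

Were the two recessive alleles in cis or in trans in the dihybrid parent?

trans

The two most frequent classes are D py (78) and d PY (74); these are the parental (non-recombinant) types.
So the F1 carried D py on one chromosome and d PY on the other — the recessive alleles are on opposite chromosomes (trans / repulsion).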